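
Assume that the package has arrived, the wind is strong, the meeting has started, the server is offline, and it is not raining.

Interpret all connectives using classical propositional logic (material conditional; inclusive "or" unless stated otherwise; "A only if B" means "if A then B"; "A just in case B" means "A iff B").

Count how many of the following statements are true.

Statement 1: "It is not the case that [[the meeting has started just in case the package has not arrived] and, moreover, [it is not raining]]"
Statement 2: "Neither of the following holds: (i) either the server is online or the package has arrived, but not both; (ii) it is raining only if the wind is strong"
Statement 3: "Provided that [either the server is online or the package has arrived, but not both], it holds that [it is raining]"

Let R = "the meeting has started" (T), P = "the package has arrived" (T), U = "it is raining" (F), S = "the server is online" (F), Q = "the wind is strong" (T).

Statement 1: In symbols: ~((R <-> ~P) & ~U)

~P = ~T = F
R <-> ~P = T <-> F = F
~U = ~F = T
(R <-> ~P) & ~U = F & T = F
~((R <-> ~P) & ~U) = ~F = T
Hence Statement 1 is true.

Statement 2: Parsed as (S xor P) nor (U -> Q)

S xor P = F xor T = T
U -> Q = F -> T = T
(S xor P) nor (U -> Q) = T nor T = F
So Statement 2 is false.

Statement 3: This is (S xor P) -> U.

S xor P = F xor T = T
(S xor P) -> U = T -> F = F
Thus Statement 3 is false.

Count: 1.

1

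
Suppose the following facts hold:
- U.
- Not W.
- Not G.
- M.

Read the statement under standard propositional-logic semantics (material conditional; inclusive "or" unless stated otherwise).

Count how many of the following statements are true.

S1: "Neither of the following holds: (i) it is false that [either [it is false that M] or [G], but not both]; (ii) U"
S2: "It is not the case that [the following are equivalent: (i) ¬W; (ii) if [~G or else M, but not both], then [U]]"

S1: Formalization: ¬(¬M ⊕ G) ↓ U

¬M = ¬T = F
¬M ⊕ G = F ⊕ F = F
¬(¬M ⊕ G) = ¬F = T
¬(¬M ⊕ G) ↓ U = T ↓ T = F
Thus S1 is false.

S2: In symbols: ¬(¬W ↔ ((¬G ⊕ M) → U))

¬W = ¬F = T
¬G = ¬F = T
¬G ⊕ M = T ⊕ T = F
(¬G ⊕ M) → U = F → T = T
¬W ↔ ((¬G ⊕ M) → U) = T ↔ T = T
¬(¬W ↔ ((¬G ⊕ M) → U)) = ¬T = F
So S2 is false.

0 of the 2 statements are true (none).

0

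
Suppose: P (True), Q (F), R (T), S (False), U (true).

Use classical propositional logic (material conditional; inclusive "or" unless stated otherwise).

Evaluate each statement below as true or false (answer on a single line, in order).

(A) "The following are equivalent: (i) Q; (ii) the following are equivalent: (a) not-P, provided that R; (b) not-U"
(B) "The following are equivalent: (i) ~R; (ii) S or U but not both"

(A): This is Q <-> ((R -> ~P) <-> ~U).

~P = ~T = F
R -> ~P = T -> F = F
~U = ~T = F
(R -> ~P) <-> ~U = F <-> F = T
Q <-> ((R -> ~P) <-> ~U) = F <-> T = F
Thus (A) is false.

(B): In symbols: ~R <-> (S xor U)

~R = ~T = F
S xor U = F xor T = T
~R <-> (S xor U) = F <-> T = F
Hence (B) is false.

(A) F, (B) F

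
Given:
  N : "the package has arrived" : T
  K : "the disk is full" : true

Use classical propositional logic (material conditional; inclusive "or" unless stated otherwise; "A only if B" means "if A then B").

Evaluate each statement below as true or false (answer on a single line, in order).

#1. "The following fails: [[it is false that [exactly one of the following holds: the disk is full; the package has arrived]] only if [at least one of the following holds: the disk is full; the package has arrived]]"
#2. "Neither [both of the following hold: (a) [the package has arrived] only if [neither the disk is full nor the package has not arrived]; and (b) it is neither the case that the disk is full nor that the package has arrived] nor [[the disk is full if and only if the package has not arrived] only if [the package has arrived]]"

#1 False, #2 False

#1: Formalization: not (not (K xor N) -> (K or N))

K xor N = True xor True = False
not (K xor N) = not False = True
K or N = True or True = True
not (K xor N) -> (K or N) = True -> True = True
not (not (K xor N) -> (K or N)) = not True = False
So #1 is false.

#2: Parsed as ((N -> (K nor not N)) and (K nor N)) nor ((K iff not N) -> N)

not N = not True = False
K nor not N = True nor False = False
N -> (K nor not N) = True -> False = False
K nor N = True nor True = False
(N -> (K nor not N)) and (K nor N) = False and False = False
not N = not True = False
K iff not N = True iff False = False
(K iff not N) -> N = False -> True = True
((N -> (K nor not N)) and (K nor N)) nor ((K iff not N) -> N) = False nor True = False
So #2 is false.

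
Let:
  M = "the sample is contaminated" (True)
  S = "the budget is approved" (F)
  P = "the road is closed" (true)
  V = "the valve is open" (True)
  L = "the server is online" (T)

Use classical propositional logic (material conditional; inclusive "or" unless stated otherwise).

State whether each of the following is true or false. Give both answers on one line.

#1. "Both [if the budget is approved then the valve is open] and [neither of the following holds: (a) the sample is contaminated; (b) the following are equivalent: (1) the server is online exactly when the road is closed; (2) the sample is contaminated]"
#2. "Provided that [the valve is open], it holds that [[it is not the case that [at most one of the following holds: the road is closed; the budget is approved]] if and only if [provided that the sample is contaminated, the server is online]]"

#1: This is (S -> V) & (M nor ((L <-> P) <-> M)).

S -> V = F -> T = T
L <-> P = T <-> T = T
(L <-> P) <-> M = T <-> T = T
M nor ((L <-> P) <-> M) = T nor T = F
(S -> V) & (M nor ((L <-> P) <-> M)) = T & F = F
Thus #1 is false.

#2: In symbols: V -> (~(P nand S) <-> (M -> L))

P nand S = T nand F = T
~(P nand S) = ~T = F
M -> L = T -> T = T
~(P nand S) <-> (M -> L) = F <-> T = F
V -> (~(P nand S) <-> (M -> L)) = T -> F = F
So #2 is false.

#1 False, #2 False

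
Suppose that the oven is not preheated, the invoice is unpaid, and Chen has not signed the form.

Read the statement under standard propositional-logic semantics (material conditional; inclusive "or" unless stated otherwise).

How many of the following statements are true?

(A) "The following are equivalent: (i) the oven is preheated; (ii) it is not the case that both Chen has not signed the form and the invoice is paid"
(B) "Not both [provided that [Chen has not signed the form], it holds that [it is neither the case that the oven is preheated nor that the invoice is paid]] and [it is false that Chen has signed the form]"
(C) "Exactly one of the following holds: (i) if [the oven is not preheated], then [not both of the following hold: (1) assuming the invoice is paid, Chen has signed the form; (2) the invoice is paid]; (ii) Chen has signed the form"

Let H = "the oven is preheated" (F), Q = "Chen has signed the form" (F), V = "the invoice is paid" (F).

(A): This is H ↔ (¬Q ↑ V).

¬Q = ¬F = T
¬Q ↑ V = T ↑ F = T
H ↔ (¬Q ↑ V) = F ↔ T = F
Thus (A) is false.

(B): Formalization: (¬Q → (H ↓ V)) ↑ ¬Q

¬Q = ¬F = T
H ↓ V = F ↓ F = T
¬Q → (H ↓ V) = T → T = T
¬Q = ¬F = T
(¬Q → (H ↓ V)) ↑ ¬Q = T ↑ T = F
Thus (B) is false.

(C): Formalization: (¬H → ((V → Q) ↑ V)) ⊕ Q

¬H = ¬F = T
V → Q = F → F = T
(V → Q) ↑ V = T ↑ F = T
¬H → ((V → Q) ↑ V) = T → T = T
(¬H → ((V → Q) ↑ V)) ⊕ Q = T ⊕ F = T
Hence (C) is true.

1 of the 3 statements is true ((C)).

1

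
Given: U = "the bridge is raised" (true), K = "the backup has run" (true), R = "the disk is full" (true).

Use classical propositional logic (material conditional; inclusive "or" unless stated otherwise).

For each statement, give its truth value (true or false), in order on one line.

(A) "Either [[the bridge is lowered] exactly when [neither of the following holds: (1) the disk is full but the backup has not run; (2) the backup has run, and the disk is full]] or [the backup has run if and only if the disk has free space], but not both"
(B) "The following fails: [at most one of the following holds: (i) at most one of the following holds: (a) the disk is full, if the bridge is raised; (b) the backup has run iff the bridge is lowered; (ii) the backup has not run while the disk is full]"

(A): In symbols: (¬U ↔ ((R ∧ ¬K) ↓ (K ∧ R))) ⊕ (K ↔ ¬R)

¬U = ¬T = F
¬K = ¬T = F
R ∧ ¬K = T ∧ F = F
K ∧ R = T ∧ T = T
(R ∧ ¬K) ↓ (K ∧ R) = F ↓ T = F
¬U ↔ ((R ∧ ¬K) ↓ (K ∧ R)) = F ↔ F = T
¬R = ¬T = F
K ↔ ¬R = T ↔ F = F
(¬U ↔ ((R ∧ ¬K) ↓ (K ∧ R))) ⊕ (K ↔ ¬R) = T ⊕ F = T
Thus (A) is true.

(B): This is ¬(((U → R) ↑ (K ↔ ¬U)) ↑ (¬K ∧ R)).

U → R = T → T = T
¬U = ¬T = F
K ↔ ¬U = T ↔ F = F
(U → R) ↑ (K ↔ ¬U) = T ↑ F = T
¬K = ¬T = F
¬K ∧ R = F ∧ T = F
((U → R) ↑ (K ↔ ¬U)) ↑ (¬K ∧ R) = T ↑ F = T
¬(((U → R) ↑ (K ↔ ¬U)) ↑ (¬K ∧ R)) = ¬T = F
So (B) is false.

(A) True / (B) False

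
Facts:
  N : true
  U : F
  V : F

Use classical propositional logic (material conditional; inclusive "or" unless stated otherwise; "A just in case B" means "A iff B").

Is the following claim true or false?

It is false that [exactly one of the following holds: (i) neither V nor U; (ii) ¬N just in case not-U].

False.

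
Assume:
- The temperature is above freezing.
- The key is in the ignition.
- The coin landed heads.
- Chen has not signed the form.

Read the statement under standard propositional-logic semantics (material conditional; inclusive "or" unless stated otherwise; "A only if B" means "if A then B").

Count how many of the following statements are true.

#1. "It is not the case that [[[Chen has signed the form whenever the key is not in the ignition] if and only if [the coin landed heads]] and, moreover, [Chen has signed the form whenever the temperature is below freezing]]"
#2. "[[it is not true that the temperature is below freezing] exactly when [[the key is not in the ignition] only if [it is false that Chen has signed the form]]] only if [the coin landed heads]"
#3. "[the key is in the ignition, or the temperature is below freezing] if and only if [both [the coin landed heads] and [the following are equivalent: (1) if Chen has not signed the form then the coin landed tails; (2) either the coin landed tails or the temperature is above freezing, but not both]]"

1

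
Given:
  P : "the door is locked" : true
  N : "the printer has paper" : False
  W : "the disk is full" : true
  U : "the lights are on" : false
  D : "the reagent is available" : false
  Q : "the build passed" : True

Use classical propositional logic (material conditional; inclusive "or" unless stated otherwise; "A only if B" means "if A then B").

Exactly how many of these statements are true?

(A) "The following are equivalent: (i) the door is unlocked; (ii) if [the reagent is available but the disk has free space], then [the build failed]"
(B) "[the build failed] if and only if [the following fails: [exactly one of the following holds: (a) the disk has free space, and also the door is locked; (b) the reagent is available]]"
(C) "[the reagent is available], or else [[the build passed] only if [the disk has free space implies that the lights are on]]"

1

(A): This is ¬P ↔ ((D ∧ ¬W) → ¬Q).

¬P = ¬T = F
¬W = ¬T = F
D ∧ ¬W = F ∧ F = F
¬Q = ¬T = F
(D ∧ ¬W) → ¬Q = F → F = T
¬P ↔ ((D ∧ ¬W) → ¬Q) = F ↔ T = F
So (A) is false.

(B): Formalization: ¬Q ↔ ¬((¬W ∧ P) ⊕ D)

¬Q = ¬T = F
¬W = ¬T = F
¬W ∧ P = F ∧ T = F
(¬W ∧ P) ⊕ D = F ⊕ F = F
¬((¬W ∧ P) ⊕ D) = ¬F = T
¬Q ↔ ¬((¬W ∧ P) ⊕ D) = F ↔ T = F
Thus (B) is false.

(C): Formalization: D ∨ (Q → (¬W → U))

¬W = ¬T = F
¬W → U = F → F = T
Q → (¬W → U) = T → T = T
D ∨ (Q → (¬W → U)) = F ∨ T = T
Thus (C) is true.

1 of the 3 statements is true ((C)).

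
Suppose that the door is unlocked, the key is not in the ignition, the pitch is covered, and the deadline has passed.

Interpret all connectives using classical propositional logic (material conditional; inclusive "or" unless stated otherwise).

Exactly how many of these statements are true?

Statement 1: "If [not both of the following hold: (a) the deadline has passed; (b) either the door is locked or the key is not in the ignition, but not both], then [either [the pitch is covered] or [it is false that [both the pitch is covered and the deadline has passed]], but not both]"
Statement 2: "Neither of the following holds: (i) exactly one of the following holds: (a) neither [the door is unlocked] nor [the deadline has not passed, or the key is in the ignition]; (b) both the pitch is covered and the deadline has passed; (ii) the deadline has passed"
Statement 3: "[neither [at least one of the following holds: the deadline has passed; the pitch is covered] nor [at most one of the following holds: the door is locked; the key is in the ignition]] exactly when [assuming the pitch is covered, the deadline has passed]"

Let D = "the deadline has passed" (True), H = "the door is locked" (False), G = "the key is in the ignition" (False), N = "the pitch is covered" (True).

Statement 1: Parsed as (D nand (H xor not G)) -> (N xor not (N and D))

not G = not False = True
H xor not G = False xor True = True
D nand (H xor not G) = True nand True = False
N and D = True and True = True
not (N and D) = not True = False
N xor not (N and D) = True xor False = True
(D nand (H xor not G)) -> (N xor not (N and D)) = False -> True = True
Thus Statement 1 is true.

Statement 2: In symbols: ((not H nor (not D or G)) xor (N and D)) nor D

not H = not False = True
not D = not True = False
not D or G = False or False = False
not H nor (not D or G) = True nor False = False
N and D = True and True = True
(not H nor (not D or G)) xor (N and D) = False xor True = True
((not H nor (not D or G)) xor (N and D)) nor D = True nor True = False
Hence Statement 2 is false.

Statement 3: This is ((D or N) nor (H nand G)) iff (N -> D).

D or N = True or True = True
H nand G = False nand False = True
(D or N) nor (H nand G) = True nor True = False
N -> D = True -> True = True
((D or N) nor (H nand G)) iff (N -> D) = False iff True = False
Thus Statement 3 is false.

1 of the 3 statements is true.

1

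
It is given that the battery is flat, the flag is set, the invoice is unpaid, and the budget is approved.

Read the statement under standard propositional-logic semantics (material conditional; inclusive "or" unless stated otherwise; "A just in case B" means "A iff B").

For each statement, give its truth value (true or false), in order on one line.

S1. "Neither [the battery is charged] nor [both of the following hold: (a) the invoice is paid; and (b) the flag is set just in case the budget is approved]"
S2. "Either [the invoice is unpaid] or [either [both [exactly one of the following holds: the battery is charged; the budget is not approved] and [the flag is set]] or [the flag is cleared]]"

Let P = "the battery is charged" (F), R = "the invoice is paid" (F), Q = "the flag is set" (T), S = "the budget is approved" (T).

S1: In symbols: P nor (R & (Q <-> S))

Q <-> S = T <-> T = T
R & (Q <-> S) = F & T = F
P nor (R & (Q <-> S)) = F nor F = T
Thus S1 is true.

S2: In symbols: ~R | (((P xor ~S) & Q) | ~Q)

~R = ~F = T
~S = ~T = F
P xor ~S = F xor F = F
(P xor ~S) & Q = F & T = F
~Q = ~T = F
((P xor ~S) & Q) | ~Q = F | F = F
~R | (((P xor ~S) & Q) | ~Q) = T | F = T
Thus S2 is true.

S1 T; S2 T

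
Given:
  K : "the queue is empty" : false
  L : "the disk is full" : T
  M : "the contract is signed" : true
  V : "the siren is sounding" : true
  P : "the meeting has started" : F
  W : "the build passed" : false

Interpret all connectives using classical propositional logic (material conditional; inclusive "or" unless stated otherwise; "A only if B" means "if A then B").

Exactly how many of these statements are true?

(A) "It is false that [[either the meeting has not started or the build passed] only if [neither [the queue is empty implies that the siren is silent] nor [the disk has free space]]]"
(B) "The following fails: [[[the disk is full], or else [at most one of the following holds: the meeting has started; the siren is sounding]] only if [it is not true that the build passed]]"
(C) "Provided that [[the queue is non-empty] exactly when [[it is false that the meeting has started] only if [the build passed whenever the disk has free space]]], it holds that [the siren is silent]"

(A): Parsed as ~((~P | W) -> ((K -> ~V) nor ~L))

~P = ~F = T
~P | W = T | F = T
~V = ~T = F
K -> ~V = F -> F = T
~L = ~T = F
(K -> ~V) nor ~L = T nor F = F
(~P | W) -> ((K -> ~V) nor ~L) = T -> F = F
~((~P | W) -> ((K -> ~V) nor ~L)) = ~F = T
Hence (A) is true.

(B): This is ~((L | (P nand V)) -> ~W).

P nand V = F nand T = T
L | (P nand V) = T | T = T
~W = ~F = T
(L | (P nand V)) -> ~W = T -> T = T
~((L | (P nand V)) -> ~W) = ~T = F
Hence (B) is false.

(C): This is (~K <-> (~P -> (~L -> W))) -> ~V.

~K = ~F = T
~P = ~F = T
~L = ~T = F
~L -> W = F -> F = T
~P -> (~L -> W) = T -> T = T
~K <-> (~P -> (~L -> W)) = T <-> T = T
~V = ~T = F
(~K <-> (~P -> (~L -> W))) -> ~V = T -> F = F
Hence (C) is false.

Count: 1.

1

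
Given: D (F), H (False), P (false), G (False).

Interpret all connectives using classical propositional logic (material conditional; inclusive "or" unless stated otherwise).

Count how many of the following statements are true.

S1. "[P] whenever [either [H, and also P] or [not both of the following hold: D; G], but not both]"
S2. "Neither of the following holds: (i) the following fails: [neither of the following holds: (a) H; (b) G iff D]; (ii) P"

0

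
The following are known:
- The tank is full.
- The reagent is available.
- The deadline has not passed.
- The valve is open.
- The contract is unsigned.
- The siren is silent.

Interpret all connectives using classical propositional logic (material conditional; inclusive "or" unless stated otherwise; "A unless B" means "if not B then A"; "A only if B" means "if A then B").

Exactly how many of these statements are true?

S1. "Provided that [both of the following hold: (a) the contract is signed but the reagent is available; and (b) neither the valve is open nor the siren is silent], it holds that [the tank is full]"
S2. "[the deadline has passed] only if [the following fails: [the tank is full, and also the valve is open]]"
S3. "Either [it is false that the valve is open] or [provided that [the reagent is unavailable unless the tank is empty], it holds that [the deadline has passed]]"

Let U = "the contract is signed" (F), L = "the reagent is available" (T), P = "the valve is open" (T), N = "the siren is sounding" (F), Q = "the tank is full" (T), V = "the deadline has passed" (F).

S1: This is ((U ∧ L) ∧ (P ↓ ¬N)) → Q.

U ∧ L = F ∧ T = F
¬N = ¬F = T
P ↓ ¬N = T ↓ T = F
(U ∧ L) ∧ (P ↓ ¬N) = F ∧ F = F
((U ∧ L) ∧ (P ↓ ¬N)) → Q = F → T = T
Thus S1 is true.

S2: This is V → ¬(Q ∧ P).

Q ∧ P = T ∧ T = T
¬(Q ∧ P) = ¬T = F
V → ¬(Q ∧ P) = F → F = T
So S2 is true.

S3: Parsed as ¬P ∨ ((¬L ∨ ¬Q) → V)

¬P = ¬T = F
¬L = ¬T = F
¬Q = ¬T = F
¬L ∨ ¬Q = F ∨ F = F
(¬L ∨ ¬Q) → V = F → F = T
¬P ∨ ((¬L ∨ ¬Q) → V) = F ∨ T = T
So S3 is true.

3 of the 3 statements are true.

3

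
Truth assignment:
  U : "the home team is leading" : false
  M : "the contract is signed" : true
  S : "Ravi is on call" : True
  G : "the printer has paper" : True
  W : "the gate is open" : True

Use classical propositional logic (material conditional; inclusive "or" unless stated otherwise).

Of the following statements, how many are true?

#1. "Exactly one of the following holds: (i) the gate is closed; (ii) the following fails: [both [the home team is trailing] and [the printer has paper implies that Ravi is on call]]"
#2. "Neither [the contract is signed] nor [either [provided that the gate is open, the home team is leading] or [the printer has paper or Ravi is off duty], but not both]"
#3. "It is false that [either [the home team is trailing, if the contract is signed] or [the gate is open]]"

0

#1: In symbols: not W xor not (not U and (G -> S))

not W = not True = False
not U = not False = True
G -> S = True -> True = True
not U and (G -> S) = True and True = True
not (not U and (G -> S)) = not True = False
not W xor not (not U and (G -> S)) = False xor False = False
Hence #1 is false.

#2: Parsed as M nor ((W -> U) xor (G or not S))

W -> U = True -> False = False
not S = not True = False
G or not S = True or False = True
(W -> U) xor (G or not S) = False xor True = True
M nor ((W -> U) xor (G or not S)) = True nor True = False
So #2 is false.

#3: Parsed as not ((M -> not U) or W)

not U = not False = True
M -> not U = True -> True = True
(M -> not U) or W = True or True = True
not ((M -> not U) or W) = not True = False
So #3 is false.

True statements: 0 (none).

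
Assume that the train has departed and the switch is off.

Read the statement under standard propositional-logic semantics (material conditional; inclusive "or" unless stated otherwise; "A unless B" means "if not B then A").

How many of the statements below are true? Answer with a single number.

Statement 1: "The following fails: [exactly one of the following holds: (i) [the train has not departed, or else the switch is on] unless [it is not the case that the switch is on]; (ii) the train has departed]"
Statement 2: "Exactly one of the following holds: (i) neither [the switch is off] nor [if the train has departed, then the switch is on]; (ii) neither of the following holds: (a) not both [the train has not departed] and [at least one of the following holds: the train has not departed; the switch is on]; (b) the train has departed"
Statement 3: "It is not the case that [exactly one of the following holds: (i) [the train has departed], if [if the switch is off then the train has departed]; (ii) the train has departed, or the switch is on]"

2

Let P = "the train has departed" (True), Q = "the switch is on" (False).

Statement 1: Parsed as not (((not P or Q) or not Q) xor P)

not P = not True = False
not P or Q = False or False = False
not Q = not False = True
(not P or Q) or not Q = False or True = True
((not P or Q) or not Q) xor P = True xor True = False
not (((not P or Q) or not Q) xor P) = not False = True
Thus Statement 1 is true.

Statement 2: Formalization: (not Q nor (P -> Q)) xor ((not P nand (not P or Q)) nor P)

not Q = not False = True
P -> Q = True -> False = False
not Q nor (P -> Q) = True nor False = False
not P = not True = False
not P = not True = False
not P or Q = False or False = False
not P nand (not P or Q) = False nand False = True
(not P nand (not P or Q)) nor P = True nor True = False
(not Q nor (P -> Q)) xor ((not P nand (not P or Q)) nor P) = False xor False = False
So Statement 2 is false.

Statement 3: This is not (((not Q -> P) -> P) xor (P or Q)).

not Q = not False = True
not Q -> P = True -> True = True
(not Q -> P) -> P = True -> True = True
P or Q = True or False = True
((not Q -> P) -> P) xor (P or Q) = True xor True = False
not (((not Q -> P) -> P) xor (P or Q)) = not False = True
Hence Statement 3 is true.

2 of the 3 statements are true (Statement 1, Statement 3).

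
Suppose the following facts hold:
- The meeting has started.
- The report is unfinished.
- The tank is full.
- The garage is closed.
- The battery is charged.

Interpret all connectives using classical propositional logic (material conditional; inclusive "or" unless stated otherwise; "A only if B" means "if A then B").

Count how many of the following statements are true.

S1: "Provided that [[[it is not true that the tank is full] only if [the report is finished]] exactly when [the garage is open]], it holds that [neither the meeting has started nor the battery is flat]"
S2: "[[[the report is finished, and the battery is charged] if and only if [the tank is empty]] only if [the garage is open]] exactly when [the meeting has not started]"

2

Let L = "the tank is full" (T), R = "the report is finished" (F), D = "the garage is closed" (T), G = "the meeting has started" (T), W = "the battery is charged" (T).

S1: In symbols: ((~L -> R) <-> ~D) -> (G nor ~W)

~L = ~T = F
~L -> R = F -> F = T
~D = ~T = F
(~L -> R) <-> ~D = T <-> F = F
~W = ~T = F
G nor ~W = T nor F = F
((~L -> R) <-> ~D) -> (G nor ~W) = F -> F = T
Thus S1 is true.

S2: Parsed as (((R & W) <-> ~L) -> ~D) <-> ~G

R & W = F & T = F
~L = ~T = F
(R & W) <-> ~L = F <-> F = T
~D = ~T = F
((R & W) <-> ~L) -> ~D = T -> F = F
~G = ~T = F
(((R & W) <-> ~L) -> ~D) <-> ~G = F <-> F = T
Hence S2 is true.

Count: 2.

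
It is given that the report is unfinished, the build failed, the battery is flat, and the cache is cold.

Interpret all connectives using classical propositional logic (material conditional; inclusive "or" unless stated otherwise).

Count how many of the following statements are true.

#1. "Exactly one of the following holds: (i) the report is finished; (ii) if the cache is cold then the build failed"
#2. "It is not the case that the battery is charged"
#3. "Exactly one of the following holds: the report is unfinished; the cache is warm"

Let M = "the report is finished" (False), W = "the cache is warm" (False), H = "the build passed" (False), K = "the battery is charged" (False).

#1: Parsed as M xor (not W -> not H)

not W = not False = True
not H = not False = True
not W -> not H = True -> True = True
M xor (not W -> not H) = False xor True = True
So #1 is true.

#2: This is not K.

not K = not False = True
Thus #2 is true.

#3: Formalization: not M xor W

not M = not False = True
not M xor W = True xor False = True
Thus #3 is true.

Count: 3.

3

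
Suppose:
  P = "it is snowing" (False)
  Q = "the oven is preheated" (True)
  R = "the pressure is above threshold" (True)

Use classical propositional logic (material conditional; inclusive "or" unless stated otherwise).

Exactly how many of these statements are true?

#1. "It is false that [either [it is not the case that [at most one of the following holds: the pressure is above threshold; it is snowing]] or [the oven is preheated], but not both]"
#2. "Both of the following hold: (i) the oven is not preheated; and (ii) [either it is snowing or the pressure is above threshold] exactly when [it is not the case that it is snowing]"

#1: Formalization: not (not (R nand P) xor Q)

R nand P = True nand False = True
not (R nand P) = not True = False
not (R nand P) xor Q = False xor True = True
not (not (R nand P) xor Q) = not True = False
Thus #1 is false.

#2: In symbols: not Q and ((P or R) iff not P)

not Q = not True = False
P or R = False or True = True
not P = not False = True
(P or R) iff not P = True iff True = True
not Q and ((P or R) iff not P) = False and True = False
So #2 is false.

0 of the 2 statements are true (none).

0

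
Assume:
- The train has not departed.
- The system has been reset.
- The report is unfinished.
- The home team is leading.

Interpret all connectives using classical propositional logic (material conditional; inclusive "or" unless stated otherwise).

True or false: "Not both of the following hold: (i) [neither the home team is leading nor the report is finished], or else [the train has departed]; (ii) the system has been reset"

true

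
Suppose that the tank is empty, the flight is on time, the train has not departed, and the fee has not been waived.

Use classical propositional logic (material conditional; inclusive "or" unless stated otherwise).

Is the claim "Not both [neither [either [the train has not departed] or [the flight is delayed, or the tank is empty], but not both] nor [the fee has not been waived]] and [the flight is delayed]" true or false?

Let P = "the train has departed" (F), L = "the flight is delayed" (F), K = "the tank is full" (F), V = "the fee has been waived" (F).
This is ((¬P ⊕ (L ∨ ¬K)) ↓ ¬V) ↑ L.

¬P = ¬F = T
¬K = ¬F = T
L ∨ ¬K = F ∨ T = T
¬P ⊕ (L ∨ ¬K) = T ⊕ T = F
¬V = ¬F = T
(¬P ⊕ (L ∨ ¬K)) ↓ ¬V = F ↓ T = F
((¬P ⊕ (L ∨ ¬K)) ↓ ¬V) ↑ L = F ↑ F = T

The statement is true.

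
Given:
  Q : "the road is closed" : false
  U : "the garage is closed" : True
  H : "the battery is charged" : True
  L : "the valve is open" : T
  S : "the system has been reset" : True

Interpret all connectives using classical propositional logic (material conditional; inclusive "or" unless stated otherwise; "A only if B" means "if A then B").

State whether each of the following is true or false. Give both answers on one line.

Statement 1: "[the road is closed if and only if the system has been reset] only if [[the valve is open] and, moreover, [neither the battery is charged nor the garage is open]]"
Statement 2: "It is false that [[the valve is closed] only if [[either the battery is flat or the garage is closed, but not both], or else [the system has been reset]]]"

Statement 1: This is (Q ↔ S) → (L ∧ (H ↓ ¬U)).

Q ↔ S = F ↔ T = F
¬U = ¬T = F
H ↓ ¬U = T ↓ F = F
L ∧ (H ↓ ¬U) = T ∧ F = F
(Q ↔ S) → (L ∧ (H ↓ ¬U)) = F → F = T
Thus Statement 1 is true.

Statement 2: In symbols: ¬(¬L → ((¬H ⊕ U) ∨ S))

¬L = ¬T = F
¬H = ¬T = F
¬H ⊕ U = F ⊕ T = T
(¬H ⊕ U) ∨ S = T ∨ T = T
¬L → ((¬H ⊕ U) ∨ S) = F → T = T
¬(¬L → ((¬H ⊕ U) ∨ S)) = ¬T = F
So Statement 2 is false.

Statement 1 True, Statement 2 False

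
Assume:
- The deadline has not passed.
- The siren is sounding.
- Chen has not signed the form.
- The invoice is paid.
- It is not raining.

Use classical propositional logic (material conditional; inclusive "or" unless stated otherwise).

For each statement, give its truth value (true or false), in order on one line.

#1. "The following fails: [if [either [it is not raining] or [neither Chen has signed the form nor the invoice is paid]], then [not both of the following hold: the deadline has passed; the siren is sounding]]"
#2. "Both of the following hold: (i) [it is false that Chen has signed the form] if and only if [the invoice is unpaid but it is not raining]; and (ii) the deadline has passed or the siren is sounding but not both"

#1 false / #2 false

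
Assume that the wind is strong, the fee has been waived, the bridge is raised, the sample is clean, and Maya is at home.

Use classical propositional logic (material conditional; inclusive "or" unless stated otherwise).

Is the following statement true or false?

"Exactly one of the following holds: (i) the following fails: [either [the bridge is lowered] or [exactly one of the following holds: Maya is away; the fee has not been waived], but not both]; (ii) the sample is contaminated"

True

Let U = "the bridge is raised" (T), H = "Maya is at home" (T), D = "the fee has been waived" (T), G = "the sample is contaminated" (F).
This is ~(~U xor (~H xor ~D)) xor G.

~U = ~T = F
~H = ~T = F
~D = ~T = F
~H xor ~D = F xor F = F
~U xor (~H xor ~D) = F xor F = F
~(~U xor (~H xor ~D)) = ~F = T
~(~U xor (~H xor ~D)) xor G = T xor F = T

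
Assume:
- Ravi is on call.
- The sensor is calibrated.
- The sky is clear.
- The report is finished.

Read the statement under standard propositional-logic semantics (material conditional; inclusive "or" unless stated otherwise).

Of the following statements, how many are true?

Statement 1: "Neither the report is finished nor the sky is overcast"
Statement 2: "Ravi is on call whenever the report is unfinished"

Let L = "the report is finished" (True), V = "the sky is overcast" (False), D = "Ravi is on call" (True).

Statement 1: Parsed as L nor V

L nor V = True nor False = False
Thus Statement 1 is false.

Statement 2: In symbols: not L -> D

not L = not True = False
not L -> D = False -> True = True
So Statement 2 is true.

1 of the 2 statements is true.

1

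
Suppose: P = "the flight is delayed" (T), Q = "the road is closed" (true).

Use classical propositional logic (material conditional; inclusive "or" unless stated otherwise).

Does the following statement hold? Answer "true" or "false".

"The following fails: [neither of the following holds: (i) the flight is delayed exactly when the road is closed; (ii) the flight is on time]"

True.

Formalization: ¬((P ↔ Q) ↓ ¬P)

P ↔ Q = T ↔ T = T
¬P = ¬T = F
(P ↔ Q) ↓ ¬P = T ↓ F = F
¬((P ↔ Q) ↓ ¬P) = ¬F = T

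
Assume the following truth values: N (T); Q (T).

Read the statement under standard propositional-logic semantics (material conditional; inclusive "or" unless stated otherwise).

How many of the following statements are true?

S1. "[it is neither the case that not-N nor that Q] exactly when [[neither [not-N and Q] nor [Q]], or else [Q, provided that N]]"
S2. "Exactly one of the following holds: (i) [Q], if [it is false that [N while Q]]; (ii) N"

S1: In symbols: (not N nor Q) iff (((not N and Q) nor Q) or (N -> Q))

not N = not True = False
not N nor Q = False nor True = False
not N = not True = False
not N and Q = False and True = False
(not N and Q) nor Q = False nor True = False
N -> Q = True -> True = True
((not N and Q) nor Q) or (N -> Q) = False or True = True
(not N nor Q) iff (((not N and Q) nor Q) or (N -> Q)) = False iff True = False
Thus S1 is false.

S2: Formalization: (not (N and Q) -> Q) xor N

N and Q = True and True = True
not (N and Q) = not True = False
not (N and Q) -> Q = False -> True = True
(not (N and Q) -> Q) xor N = True xor True = False
Hence S2 is false.

0 of the 2 statements are true (none).

0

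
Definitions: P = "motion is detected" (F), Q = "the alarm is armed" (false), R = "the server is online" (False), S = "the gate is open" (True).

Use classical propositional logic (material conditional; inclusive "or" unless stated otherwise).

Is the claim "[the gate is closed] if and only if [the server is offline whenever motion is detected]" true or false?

This is not S iff (P -> not R).

not S = not True = False
not R = not False = True
P -> not R = False -> True = True
not S iff (P -> not R) = False iff True = False

False.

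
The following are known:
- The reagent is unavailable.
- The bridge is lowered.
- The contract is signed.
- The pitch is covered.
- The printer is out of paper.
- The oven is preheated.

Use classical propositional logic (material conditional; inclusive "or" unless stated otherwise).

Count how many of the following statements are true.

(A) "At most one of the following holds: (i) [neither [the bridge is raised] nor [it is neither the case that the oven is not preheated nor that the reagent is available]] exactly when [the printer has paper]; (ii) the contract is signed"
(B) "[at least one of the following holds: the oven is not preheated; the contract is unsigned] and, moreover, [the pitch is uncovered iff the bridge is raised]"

0

Let Q = "the bridge is raised" (F), V = "the oven is preheated" (T), P = "the reagent is available" (F), U = "the printer has paper" (F), R = "the contract is signed" (T), S = "the pitch is covered" (T).

(A): Parsed as ((Q nor (~V nor P)) <-> U) nand R

~V = ~T = F
~V nor P = F nor F = T
Q nor (~V nor P) = F nor T = F
(Q nor (~V nor P)) <-> U = F <-> F = T
((Q nor (~V nor P)) <-> U) nand R = T nand T = F
Thus (A) is false.

(B): Parsed as (~V | ~R) & (~S <-> Q)

~V = ~T = F
~R = ~T = F
~V | ~R = F | F = F
~S = ~T = F
~S <-> Q = F <-> F = T
(~V | ~R) & (~S <-> Q) = F & T = F
So (B) is false.

True statements: 0 (none).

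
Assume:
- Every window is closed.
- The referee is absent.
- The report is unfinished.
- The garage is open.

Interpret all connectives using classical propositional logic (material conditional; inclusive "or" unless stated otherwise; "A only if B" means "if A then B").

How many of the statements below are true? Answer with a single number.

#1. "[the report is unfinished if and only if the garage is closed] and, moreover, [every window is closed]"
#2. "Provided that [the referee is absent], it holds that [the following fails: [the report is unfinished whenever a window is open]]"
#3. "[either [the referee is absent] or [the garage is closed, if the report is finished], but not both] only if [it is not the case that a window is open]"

1

Let R = "the report is finished" (False), S = "the garage is closed" (False), P = "a window is open" (False), Q = "the referee is present" (False).

#1: This is (not R iff S) and not P.

not R = not False = True
not R iff S = True iff False = False
not P = not False = True
(not R iff S) and not P = False and True = False
Thus #1 is false.

#2: In symbols: not Q -> not (P -> not R)

not Q = not False = True
not R = not False = True
P -> not R = False -> True = True
not (P -> not R) = not True = False
not Q -> not (P -> not R) = True -> False = False
So #2 is false.

#3: Parsed as (not Q xor (R -> S)) -> not P

not Q = not False = True
R -> S = False -> False = True
not Q xor (R -> S) = True xor True = False
not P = not False = True
(not Q xor (R -> S)) -> not P = False -> True = True
Hence #3 is true.

1 of the 3 statements is true (#3).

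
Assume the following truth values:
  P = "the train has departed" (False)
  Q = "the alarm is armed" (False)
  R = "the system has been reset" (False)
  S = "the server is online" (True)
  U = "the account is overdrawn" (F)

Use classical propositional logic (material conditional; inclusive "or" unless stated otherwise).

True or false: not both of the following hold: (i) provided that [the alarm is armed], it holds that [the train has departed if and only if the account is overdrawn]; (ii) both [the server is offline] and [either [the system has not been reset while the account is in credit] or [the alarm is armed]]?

Values: Q=F, P=F, U=F, S=T, R=F.
In symbols: (Q → (P ↔ U)) ↑ (¬S ∧ ((¬R ∧ ¬U) ∨ Q))

P ↔ U = F ↔ F = T
Q → (P ↔ U) = F → T = T
¬S = ¬T = F
¬R = ¬F = T
¬U = ¬F = T
¬R ∧ ¬U = T ∧ T = T
(¬R ∧ ¬U) ∨ Q = T ∨ F = T
¬S ∧ ((¬R ∧ ¬U) ∨ Q) = F ∧ T = F
(Q → (P ↔ U)) ↑ (¬S ∧ ((¬R ∧ ¬U) ∨ Q)) = T ↑ F = T

True.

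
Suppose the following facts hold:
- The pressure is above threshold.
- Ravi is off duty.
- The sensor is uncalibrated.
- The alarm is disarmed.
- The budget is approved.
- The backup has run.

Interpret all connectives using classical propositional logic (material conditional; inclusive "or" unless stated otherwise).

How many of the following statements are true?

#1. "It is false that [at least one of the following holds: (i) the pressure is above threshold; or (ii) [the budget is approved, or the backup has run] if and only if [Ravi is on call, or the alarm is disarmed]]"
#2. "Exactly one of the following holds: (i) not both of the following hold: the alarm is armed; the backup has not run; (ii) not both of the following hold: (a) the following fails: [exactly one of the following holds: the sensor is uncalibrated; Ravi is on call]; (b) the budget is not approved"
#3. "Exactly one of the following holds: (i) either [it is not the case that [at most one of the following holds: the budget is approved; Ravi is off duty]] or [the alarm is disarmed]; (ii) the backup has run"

0

Let P = "the pressure is above threshold" (True), U = "the budget is approved" (True), V = "the backup has run" (True), Q = "Ravi is on call" (False), S = "the alarm is armed" (False), R = "the sensor is calibrated" (False).

#1: Parsed as not (P or ((U or V) iff (Q or not S)))

U or V = True or True = True
not S = not False = True
Q or not S = False or True = True
(U or V) iff (Q or not S) = True iff True = True
P or ((U or V) iff (Q or not S)) = True or True = True
not (P or ((U or V) iff (Q or not S))) = not True = False
Hence #1 is false.

#2: Parsed as (S nand not V) xor (not (not R xor Q) nand not U)

not V = not True = False
S nand not V = False nand False = True
not R = not False = True
not R xor Q = True xor False = True
not (not R xor Q) = not True = False
not U = not True = False
not (not R xor Q) nand not U = False nand False = True
(S nand not V) xor (not (not R xor Q) nand not U) = True xor True = False
Thus #2 is false.

#3: Formalization: (not (U nand not Q) or not S) xor V

not Q = not False = True
U nand not Q = True nand True = False
not (U nand not Q) = not False = True
not S = not False = True
not (U nand not Q) or not S = True or True = True
(not (U nand not Q) or not S) xor V = True xor True = False
So #3 is false.

Count: 0.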